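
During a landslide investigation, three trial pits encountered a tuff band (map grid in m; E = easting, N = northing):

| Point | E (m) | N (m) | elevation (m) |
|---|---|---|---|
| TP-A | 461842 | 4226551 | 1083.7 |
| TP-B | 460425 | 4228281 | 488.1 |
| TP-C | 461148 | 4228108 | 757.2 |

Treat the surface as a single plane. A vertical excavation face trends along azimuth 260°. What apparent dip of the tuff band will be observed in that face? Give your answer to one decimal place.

19.1°

Two edge vectors: TP-A→TP-B = (-1417, 1730, -595.6), TP-A→TP-C = (-694, 1557, -326.5).
Normal n = (TP-A→TP-B) × (TP-A→TP-C) = (362504.2, -49304.1, -1005649).
So ∂z/∂E = −n_x/n_z = 0.36047 and ∂z/∂N = −n_y/n_z = −0.04903.
Unit vector along 260° is (sin 260°, cos 260°) = (-0.9848, -0.1736).
Slope in that direction = a·(-0.9848) + b·(-0.1736) = −0.34648.
Apparent dip = arctan|0.34648| = 19.1° (true dip is 20.0°, so apparent ≤ true as expected).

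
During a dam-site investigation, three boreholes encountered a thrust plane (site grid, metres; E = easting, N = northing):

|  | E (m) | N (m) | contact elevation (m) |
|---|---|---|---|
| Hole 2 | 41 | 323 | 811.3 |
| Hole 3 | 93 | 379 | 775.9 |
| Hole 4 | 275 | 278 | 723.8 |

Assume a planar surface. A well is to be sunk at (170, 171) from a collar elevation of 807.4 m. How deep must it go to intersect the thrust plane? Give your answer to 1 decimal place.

13.6 m

Let the plane be z = a·E + b·N + c.
Hole 3−Hole 2: 52a + 56b = −35.4;  Hole 4−Hole 2: 234a − 45b = −87.5.
Solving gives a = −0.42042, b = −0.24175.
Then c = 811.3 − a·41 − b·323 = 906.62.
At (170, 171): z_contact = −71.47 − 41.34 + 906.62 = 793.81 m.
Depth below ground = 807.4 − 793.81 = 13.6 m.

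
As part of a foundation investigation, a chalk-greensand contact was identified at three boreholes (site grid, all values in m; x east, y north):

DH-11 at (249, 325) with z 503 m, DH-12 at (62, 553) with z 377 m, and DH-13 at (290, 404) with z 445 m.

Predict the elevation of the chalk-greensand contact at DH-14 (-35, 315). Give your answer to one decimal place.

548.1 m

Let the plane be z = a·x + b·y + c.
DH-12−DH-11: −187a + 228b = −126;  DH-13−DH-11: 41a + 79b = −58.
Solving gives a = −0.13557, b = −0.66382.
Then c = 503 − a·249 − b·325 = 752.50.
At (-35, 315): z = 4.7 − 209.1 + 752.50 = 548.1 m.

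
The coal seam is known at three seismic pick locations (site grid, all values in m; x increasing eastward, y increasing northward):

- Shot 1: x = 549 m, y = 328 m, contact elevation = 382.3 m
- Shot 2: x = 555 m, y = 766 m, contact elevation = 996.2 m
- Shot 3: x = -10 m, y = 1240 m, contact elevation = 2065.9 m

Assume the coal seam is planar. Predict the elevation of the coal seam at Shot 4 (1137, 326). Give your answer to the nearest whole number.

Let the plane be z = a·x + b·y + c.
Shot 2−Shot 1: 6a + 438b = 613.9;  Shot 3−Shot 1: −559a + 912b = 1683.6.
Solving gives a = −0.70927, b = 1.41131.
Then c = 382.3 − a·549 − b·328 = 308.78.
At (1137, 326): z = −806.4 + 460.1 + 308.78 = -37.6 m.

-38 m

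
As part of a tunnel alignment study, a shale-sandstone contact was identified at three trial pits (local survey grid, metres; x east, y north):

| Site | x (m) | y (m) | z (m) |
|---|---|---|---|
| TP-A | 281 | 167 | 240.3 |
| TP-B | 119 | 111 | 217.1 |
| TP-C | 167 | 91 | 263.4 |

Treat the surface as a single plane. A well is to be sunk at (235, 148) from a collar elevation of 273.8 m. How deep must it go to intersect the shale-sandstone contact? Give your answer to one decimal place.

Let the plane be z = a·x + b·y + c.
TP-B−TP-A: −162a − 56b = −23.2;  TP-C−TP-A: −114a − 76b = 23.1.
Solving gives a = 0.51565, b = −1.07743.
Then c = 240.3 − a·281 − b·167 = 275.33.
At (235, 148): z_contact = 121.18 − 159.46 + 275.33 = 237.05 m.
Depth below ground = 273.8 − 237.05 = 36.7 m.

36.7 m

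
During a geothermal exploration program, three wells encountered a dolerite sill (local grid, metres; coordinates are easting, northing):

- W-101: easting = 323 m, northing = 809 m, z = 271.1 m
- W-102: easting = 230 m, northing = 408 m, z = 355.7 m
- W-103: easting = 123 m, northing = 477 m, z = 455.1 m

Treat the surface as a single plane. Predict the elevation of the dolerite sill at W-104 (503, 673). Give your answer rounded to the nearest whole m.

Let the plane be z = a·easting + b·northing + c.
W-102−W-101: −93a − 401b = 84.6;  W-103−W-101: −200a − 332b = 184.
Solving gives a = −0.92646, b = 0.00389.
Then c = 271.1 − a·323 − b·809 = 567.20.
At (503, 673): z = −466.0 + 2.6 + 567.20 = 103.8 m.

104 m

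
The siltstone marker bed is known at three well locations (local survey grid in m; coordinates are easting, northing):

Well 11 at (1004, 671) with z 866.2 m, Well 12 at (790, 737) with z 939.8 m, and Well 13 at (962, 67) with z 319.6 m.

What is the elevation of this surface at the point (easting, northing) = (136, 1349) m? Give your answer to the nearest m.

1538 m

Let the plane be z = a·easting + b·northing + c.
Well 12−Well 11: −214a + 66b = 73.6;  Well 13−Well 11: −42a − 604b = −546.6.
Solving gives a = −0.06346, b = 0.90938.
Then c = 866.2 − a·1004 − b·671 = 319.72.
At (136, 1349): z = −8.6 + 1226.8 + 319.72 = 1537.8 m.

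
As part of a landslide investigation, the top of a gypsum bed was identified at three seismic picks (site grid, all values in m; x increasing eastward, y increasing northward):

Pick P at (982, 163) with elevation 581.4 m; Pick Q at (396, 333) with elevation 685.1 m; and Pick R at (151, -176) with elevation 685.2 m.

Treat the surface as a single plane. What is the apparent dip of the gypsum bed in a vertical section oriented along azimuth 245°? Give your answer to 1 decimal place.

Two edge vectors: Pick P→Pick Q = (-586, 170, 103.7), Pick P→Pick R = (-831, -339, 103.8).
Normal n = (Pick P→Pick Q) × (Pick P→Pick R) = (52800.3, -25347.9, 339924).
So ∂z/∂x = −n_x/n_z = −0.15533 and ∂z/∂y = −n_y/n_z = 0.07457.
Unit vector along 245° is (sin 245°, cos 245°) = (-0.9063, -0.4226).
Slope in that direction = a·(-0.9063) + b·(-0.4226) = 0.10926.
Apparent dip = arctan|0.10926| = 6.2° (true dip is 9.8°, so apparent ≤ true as expected).

6.2°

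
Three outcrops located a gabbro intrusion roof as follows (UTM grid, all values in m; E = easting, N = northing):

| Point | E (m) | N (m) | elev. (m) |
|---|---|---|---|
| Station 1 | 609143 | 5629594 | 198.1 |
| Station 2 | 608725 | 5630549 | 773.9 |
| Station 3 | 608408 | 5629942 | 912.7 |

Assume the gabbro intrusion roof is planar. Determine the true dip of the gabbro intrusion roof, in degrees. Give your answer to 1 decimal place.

Let the plane be z = a·E + b·N + c.
Station 2−Station 1: −418a + 955b = 575.8;  Station 3−Station 1: −735a + 348b = 714.6.
Solving gives a = −0.86630, b = 0.22375.
Gradient magnitude |∇z| = √(a² + b²) = √(0.75048 + 0.05007) = 0.89473.
True dip = arctan(0.89473) = 41.8°, dipping toward ESE (azimuth ≈ 104°).

41.8°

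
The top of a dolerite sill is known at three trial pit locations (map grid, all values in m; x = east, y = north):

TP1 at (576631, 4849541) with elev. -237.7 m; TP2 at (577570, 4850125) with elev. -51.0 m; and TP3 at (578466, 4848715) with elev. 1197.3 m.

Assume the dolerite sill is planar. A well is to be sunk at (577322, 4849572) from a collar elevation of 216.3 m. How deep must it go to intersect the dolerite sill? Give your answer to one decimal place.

Let the plane be z = a·x + b·y + c.
TP2−TP1: 939a + 584b = 186.7;  TP3−TP1: 1835a − 826b = 1435.
Solving gives a = 0.537150928, b = −0.543980687.
Then c = -237.7 − a·576631 − b·4849541 = 2328081.07.
At (577322, 4849572): z_contact = 310109.05 − 2638073.51 + 2328081.07 = 116.61 m.
Depth below ground = 216.3 − 116.61 = 99.7 m.

99.7 m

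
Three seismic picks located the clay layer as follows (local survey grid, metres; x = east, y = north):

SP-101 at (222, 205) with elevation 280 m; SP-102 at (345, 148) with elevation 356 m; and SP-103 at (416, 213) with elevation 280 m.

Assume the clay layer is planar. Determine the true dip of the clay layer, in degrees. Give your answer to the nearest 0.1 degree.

Two edge vectors: SP-101→SP-102 = (123, -57, 76), SP-101→SP-103 = (194, 8, 0).
Normal n = (SP-101→SP-102) × (SP-101→SP-103) = (-608, 14744, 12042).
So ∂z/∂x = −n_x/n_z = 0.05049 and ∂z/∂y = −n_y/n_z = −1.22438.
Gradient magnitude |∇z| = √(a² + b²) = √(0.00255 + 1.49911) = 1.22542.
True dip = arctan(1.22542) = 50.8°, dipping toward N (azimuth ≈ 358°).

50.8°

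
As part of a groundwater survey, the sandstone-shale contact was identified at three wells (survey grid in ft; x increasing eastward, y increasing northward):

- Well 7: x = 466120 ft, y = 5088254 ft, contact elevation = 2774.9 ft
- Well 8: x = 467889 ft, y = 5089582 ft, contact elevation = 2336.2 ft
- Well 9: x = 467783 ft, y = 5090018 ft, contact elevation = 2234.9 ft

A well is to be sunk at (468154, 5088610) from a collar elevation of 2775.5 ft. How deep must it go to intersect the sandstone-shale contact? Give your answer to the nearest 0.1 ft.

215.3 ft

Two edge vectors: Well 7→Well 8 = (1769, 1328, -438.7), Well 7→Well 9 = (1663, 1764, -540).
Normal n = (Well 7→Well 8) × (Well 7→Well 9) = (56746.8, 225701.9, 912052).
So ∂z/∂x = −n_x/n_z = −0.062218821 and ∂z/∂y = −n_y/n_z = −0.247466044.
Intercept c from Well 7: 2774.9 + 29001.44 + 1259170.09 = 1290946.42.
At (468154, 5088610): z_contact = −29127.99 − 1259258.18 + 1290946.42 = 2560.25 ft.
Depth below ground = 2775.5 − 2560.25 = 215.3 ft.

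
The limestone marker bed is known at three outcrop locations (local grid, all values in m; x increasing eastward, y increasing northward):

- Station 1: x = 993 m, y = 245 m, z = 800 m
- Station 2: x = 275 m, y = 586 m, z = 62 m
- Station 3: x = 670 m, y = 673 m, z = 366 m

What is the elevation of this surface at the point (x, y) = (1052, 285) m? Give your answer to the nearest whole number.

Two edge vectors: Station 1→Station 2 = (-718, 341, -738), Station 1→Station 3 = (-323, 428, -434).
Normal n = (Station 1→Station 2) × (Station 1→Station 3) = (167870, -73238, -197161).
So ∂z/∂x = −n_x/n_z = 0.85144 and ∂z/∂y = −n_y/n_z = −0.37146.
Intercept c from Station 1: 800 − 845.48 + 91.01 = 45.53.
At (1052, 285): z = 895.7 − 105.9 + 45.53 = 835.4 m.

835 m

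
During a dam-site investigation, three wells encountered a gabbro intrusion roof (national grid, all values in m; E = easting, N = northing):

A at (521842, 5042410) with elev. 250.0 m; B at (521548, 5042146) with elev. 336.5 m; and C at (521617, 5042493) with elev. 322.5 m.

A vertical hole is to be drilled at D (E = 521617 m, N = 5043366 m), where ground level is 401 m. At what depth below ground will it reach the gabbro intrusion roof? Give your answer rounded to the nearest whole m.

Let the plane be z = a·E + b·N + c.
B−A: −294a − 264b = 86.5;  C−A: −225a + 83b = 72.5.
Solving gives a = −0.31406768, b = 0.02210568.
Then c = 250 − a·521842 − b·5042410 = 52677.82.
At (521617, 5043366): z_contact = −163823.0 + 111487.0 + 52677.82 = 341.8 m.
Depth below ground = 401 − 341.8 = 59 m.

59 m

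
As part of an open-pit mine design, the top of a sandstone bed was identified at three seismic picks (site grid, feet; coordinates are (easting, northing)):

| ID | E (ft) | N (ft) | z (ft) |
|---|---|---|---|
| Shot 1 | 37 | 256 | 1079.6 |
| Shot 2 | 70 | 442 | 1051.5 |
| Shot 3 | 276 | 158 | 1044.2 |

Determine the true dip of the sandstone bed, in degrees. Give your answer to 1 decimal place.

Two edge vectors: Shot 1→Shot 2 = (33, 186, -28.1), Shot 1→Shot 3 = (239, -98, -35.4).
Normal n = (Shot 1→Shot 2) × (Shot 1→Shot 3) = (-9338.2, -5547.7, -47688).
So ∂z/∂E = −n_x/n_z = −0.19582 and ∂z/∂N = −n_y/n_z = −0.11633.
Gradient magnitude |∇z| = √(a² + b²) = √(0.03834 + 0.01353) = 0.22777.
True dip = arctan(0.22777) = 12.8°, dipping toward ENE (azimuth ≈ 059°).

12.8°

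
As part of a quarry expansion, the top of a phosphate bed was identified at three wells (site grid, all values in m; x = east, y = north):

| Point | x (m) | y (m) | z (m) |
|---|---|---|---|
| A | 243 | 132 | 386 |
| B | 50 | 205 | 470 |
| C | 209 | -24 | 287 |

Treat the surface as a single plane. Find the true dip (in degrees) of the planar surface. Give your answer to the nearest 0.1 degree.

34.9°

Let the plane be z = a·x + b·y + c.
B−A: −193a + 73b = 84;  C−A: −34a − 156b = −99.
Solving gives a = −0.18033, b = 0.67392.
Gradient magnitude |∇z| = √(a² + b²) = √(0.03252 + 0.45417) = 0.69763.
True dip = arctan(0.69763) = 34.9°, dipping toward SSE (azimuth ≈ 165°).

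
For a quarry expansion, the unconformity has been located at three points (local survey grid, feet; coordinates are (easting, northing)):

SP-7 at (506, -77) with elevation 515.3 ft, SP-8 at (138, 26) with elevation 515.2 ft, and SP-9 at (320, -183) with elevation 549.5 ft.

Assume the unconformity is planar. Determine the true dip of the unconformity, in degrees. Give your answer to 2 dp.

12.68°

Two edge vectors: SP-7→SP-8 = (-368, 103, -0.1), SP-7→SP-9 = (-186, -106, 34.2).
Normal n = (SP-7→SP-8) × (SP-7→SP-9) = (3512, 12604.2, 58166).
So ∂z/∂E = −n_x/n_z = −0.06038 and ∂z/∂N = −n_y/n_z = −0.21669.
Gradient magnitude |∇z| = √(a² + b²) = √(0.00365 + 0.04696) = 0.22495.
True dip = arctan(0.22495) = 12.68°, dipping toward NNE (azimuth ≈ 016°).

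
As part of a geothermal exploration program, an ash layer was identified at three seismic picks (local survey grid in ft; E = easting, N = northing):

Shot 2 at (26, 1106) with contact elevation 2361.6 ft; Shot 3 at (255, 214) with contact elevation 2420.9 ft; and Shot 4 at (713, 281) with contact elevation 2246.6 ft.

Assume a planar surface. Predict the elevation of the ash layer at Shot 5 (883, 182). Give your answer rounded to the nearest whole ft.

Let the plane be z = a·E + b·N + c.
Shot 3−Shot 2: 229a − 892b = 59.3;  Shot 4−Shot 2: 687a − 825b = −115.
Solving gives a = −0.35742, b = −0.15824.
Then c = 2361.6 − a·26 − b·1106 = 2545.91.
At (883, 182): z = −315.6 − 28.8 + 2545.91 = 2201.5 ft.

2202 ft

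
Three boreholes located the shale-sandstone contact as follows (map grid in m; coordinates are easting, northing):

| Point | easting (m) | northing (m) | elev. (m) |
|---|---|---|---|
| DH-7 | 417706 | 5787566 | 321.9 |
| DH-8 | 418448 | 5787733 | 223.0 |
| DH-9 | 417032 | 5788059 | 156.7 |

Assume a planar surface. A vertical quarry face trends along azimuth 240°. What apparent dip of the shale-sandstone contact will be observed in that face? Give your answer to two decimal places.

13.29°

Let the plane be z = a·easting + b·northing + c.
DH-8−DH-7: 742a + 167b = −98.9;  DH-9−DH-7: −674a + 493b = −165.2.
Solving gives a = −0.04425, b = −0.39559.
Unit vector along 240° is (sin 240°, cos 240°) = (-0.8660, -0.5000).
Slope in that direction = a·(-0.8660) + b·(-0.5000) = 0.23612.
Apparent dip = arctan|0.23612| = 13.29° (true dip is 21.7°, so apparent ≤ true as expected).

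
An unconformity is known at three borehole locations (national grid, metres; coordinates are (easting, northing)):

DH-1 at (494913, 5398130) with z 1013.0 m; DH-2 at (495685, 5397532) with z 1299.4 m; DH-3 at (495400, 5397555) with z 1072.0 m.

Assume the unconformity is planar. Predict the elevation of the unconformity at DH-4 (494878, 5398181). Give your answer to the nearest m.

1015 m

Let the plane be z = a·E + b·N + c.
DH-2−DH-1: 772a − 598b = 286.4;  DH-3−DH-1: 487a − 575b = 59.
Solving gives a = 0.84754444, b = 0.61522460.
Then c = 1013 − a·494913 − b·5398130 = −3739510.11.
At (494878, 5398181): z = 419431.1 + 3321093.7 − 3739510.11 = 1014.7 m.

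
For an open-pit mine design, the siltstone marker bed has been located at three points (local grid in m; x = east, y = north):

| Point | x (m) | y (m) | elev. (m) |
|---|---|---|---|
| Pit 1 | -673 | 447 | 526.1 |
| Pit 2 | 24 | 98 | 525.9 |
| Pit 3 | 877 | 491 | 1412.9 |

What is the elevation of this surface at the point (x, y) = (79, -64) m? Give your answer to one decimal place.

380.4 m

Two edge vectors: Pit 1→Pit 2 = (697, -349, -0.2), Pit 1→Pit 3 = (1550, 44, 886.8).
Normal n = (Pit 1→Pit 2) × (Pit 1→Pit 3) = (-309484.4, -618409.6, 571618).
So ∂z/∂x = −n_x/n_z = 0.54142 and ∂z/∂y = −n_y/n_z = 1.08186.
Intercept c from Pit 1: 526.1 + 364.37 − 483.59 = 406.88.
At (79, -64): z = 42.8 − 69.2 + 406.88 = 380.4 m.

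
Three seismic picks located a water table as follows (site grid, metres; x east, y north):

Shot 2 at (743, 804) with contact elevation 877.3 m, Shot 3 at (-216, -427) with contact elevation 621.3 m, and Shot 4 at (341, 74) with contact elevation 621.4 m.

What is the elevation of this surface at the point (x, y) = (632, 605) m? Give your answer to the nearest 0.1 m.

808.4 m

Two edge vectors: Shot 2→Shot 3 = (-959, -1231, -256), Shot 2→Shot 4 = (-402, -730, -255.9).
Normal n = (Shot 2→Shot 3) × (Shot 2→Shot 4) = (128132.9, -142496.1, 205208).
So ∂z/∂x = −n_x/n_z = −0.62440 and ∂z/∂y = −n_y/n_z = 0.69440.
Intercept c from Shot 2: 877.3 + 463.93 − 558.30 = 782.94.
At (632, 605): z = −394.6 + 420.1 + 782.94 = 808.4 m.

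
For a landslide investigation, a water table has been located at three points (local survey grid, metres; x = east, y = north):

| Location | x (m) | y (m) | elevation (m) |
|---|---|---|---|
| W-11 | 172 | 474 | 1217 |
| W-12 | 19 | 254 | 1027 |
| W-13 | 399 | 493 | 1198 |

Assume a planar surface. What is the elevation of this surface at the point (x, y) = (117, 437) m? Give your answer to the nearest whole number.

1190 m

Two edge vectors: W-11→W-12 = (-153, -220, -190), W-11→W-13 = (227, 19, -19).
Normal n = (W-11→W-12) × (W-11→W-13) = (7790, -46037, 47033).
So ∂z/∂x = −n_x/n_z = −0.16563 and ∂z/∂y = −n_y/n_z = 0.97882.
Intercept c from W-11: 1217 + 28.49 − 463.96 = 781.53.
At (117, 437): z = −19.4 + 427.7 + 781.53 = 1189.9 m.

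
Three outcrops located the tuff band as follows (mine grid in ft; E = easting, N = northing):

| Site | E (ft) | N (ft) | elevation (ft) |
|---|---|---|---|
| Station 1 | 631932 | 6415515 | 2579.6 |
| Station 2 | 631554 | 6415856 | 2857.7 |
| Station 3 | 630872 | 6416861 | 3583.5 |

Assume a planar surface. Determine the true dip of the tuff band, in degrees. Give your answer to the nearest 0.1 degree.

Let the plane be z = a·E + b·N + c.
Station 2−Station 1: −378a + 341b = 278.1;  Station 3−Station 1: −1060a + 1346b = 1003.9.
Solving gives a = −0.21715, b = 0.57483.
Gradient magnitude |∇z| = √(a² + b²) = √(0.04716 + 0.33043) = 0.61448.
True dip = arctan(0.61448) = 31.6°, dipping toward SSE (azimuth ≈ 159°).

31.6°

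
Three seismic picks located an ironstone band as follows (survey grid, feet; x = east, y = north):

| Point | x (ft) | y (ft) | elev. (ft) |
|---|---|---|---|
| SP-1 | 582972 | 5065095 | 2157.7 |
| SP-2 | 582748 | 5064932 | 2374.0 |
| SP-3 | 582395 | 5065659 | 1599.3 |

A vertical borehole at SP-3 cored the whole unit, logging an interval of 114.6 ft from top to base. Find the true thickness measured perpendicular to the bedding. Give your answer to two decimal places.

75.48 ft

Let the plane be z = a·x + b·y + c.
SP-2−SP-1: −224a − 163b = 216.3;  SP-3−SP-1: −577a + 564b = −558.4.
Solving gives a = −0.14054, b = −1.13385.
|∇z| = √(a²+b²) = 1.14253, so dip δ = arctan(1.14253) = 48.81°.
True thickness = vertical thickness × cos δ = 114.6 × cos 48.81° = 75.48 ft.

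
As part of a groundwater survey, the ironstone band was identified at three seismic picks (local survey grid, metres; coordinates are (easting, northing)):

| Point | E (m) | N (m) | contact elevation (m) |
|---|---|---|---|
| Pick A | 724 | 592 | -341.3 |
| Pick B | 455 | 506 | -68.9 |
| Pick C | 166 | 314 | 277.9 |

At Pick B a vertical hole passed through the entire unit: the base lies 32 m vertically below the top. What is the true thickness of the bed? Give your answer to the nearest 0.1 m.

Let the plane be z = a·E + b·N + c.
Pick B−Pick A: −269a − 86b = 272.4;  Pick C−Pick A: −558a − 278b = 619.2.
Solving gives a = −0.83884, b = −0.54361.
|∇z| = √(a²+b²) = 0.99959, so dip δ = arctan(0.99959) = 44.99°.
True thickness = vertical thickness × cos δ = 32 × cos 44.99° = 22.6 m.

22.6 m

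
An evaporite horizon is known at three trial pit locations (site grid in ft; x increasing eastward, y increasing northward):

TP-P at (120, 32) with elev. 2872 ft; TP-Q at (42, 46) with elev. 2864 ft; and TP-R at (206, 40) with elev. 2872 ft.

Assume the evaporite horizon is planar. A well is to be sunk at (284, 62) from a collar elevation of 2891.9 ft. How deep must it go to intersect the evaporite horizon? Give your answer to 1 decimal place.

25.4 ft

Two edge vectors: TP-P→TP-Q = (-78, 14, -8), TP-P→TP-R = (86, 8, 0).
Normal n = (TP-P→TP-Q) × (TP-P→TP-R) = (64, -688, -1828).
So ∂z/∂x = −n_x/n_z = 0.03501 and ∂z/∂y = −n_y/n_z = −0.37637.
Intercept c from TP-P: 2872 − 4.20 + 12.04 = 2879.84.
At (284, 62): z_contact = 9.94 − 23.33 + 2879.84 = 2866.45 ft.
Depth below ground = 2891.9 − 2866.45 = 25.4 ft.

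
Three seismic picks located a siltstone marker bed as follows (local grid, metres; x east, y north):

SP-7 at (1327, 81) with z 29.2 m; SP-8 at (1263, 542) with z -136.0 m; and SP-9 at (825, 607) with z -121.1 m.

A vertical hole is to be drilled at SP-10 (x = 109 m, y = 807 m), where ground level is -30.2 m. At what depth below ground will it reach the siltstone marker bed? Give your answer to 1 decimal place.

Two edge vectors: SP-7→SP-8 = (-64, 461, -165.2), SP-7→SP-9 = (-502, 526, -150.3).
Normal n = (SP-7→SP-8) × (SP-7→SP-9) = (17606.9, 73311.2, 197758).
So ∂z/∂x = −n_x/n_z = −0.089033 and ∂z/∂y = −n_y/n_z = −0.370712.
Intercept c from SP-7: 29.2 + 118.15 + 30.03 = 177.37.
At (109, 807): z_contact = −9.70 − 299.16 + 177.37 = -131.50 m.
Depth below ground = -30.2 − (-131.50) = 101.3 m.

101.3 m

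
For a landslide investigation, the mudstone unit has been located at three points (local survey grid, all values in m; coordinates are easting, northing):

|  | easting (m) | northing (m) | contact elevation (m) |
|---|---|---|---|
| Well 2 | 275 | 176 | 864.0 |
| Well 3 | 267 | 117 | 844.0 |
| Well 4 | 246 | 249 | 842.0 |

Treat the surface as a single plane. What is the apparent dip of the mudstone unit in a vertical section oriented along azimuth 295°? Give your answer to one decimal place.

45.4°

Two edge vectors: Well 2→Well 3 = (-8, -59, -20), Well 2→Well 4 = (-29, 73, -22).
Normal n = (Well 2→Well 3) × (Well 2→Well 4) = (2758, 404, -2295).
So ∂z/∂easting = −n_x/n_z = 1.20174 and ∂z/∂northing = −n_y/n_z = 0.17603.
Unit vector along 295° is (sin 295°, cos 295°) = (-0.9063, 0.4226).
Slope in that direction = a·(-0.9063) + b·(0.4226) = −1.01475.
Apparent dip = arctan|1.01475| = 45.4° (true dip is 50.5°, so apparent ≤ true as expected).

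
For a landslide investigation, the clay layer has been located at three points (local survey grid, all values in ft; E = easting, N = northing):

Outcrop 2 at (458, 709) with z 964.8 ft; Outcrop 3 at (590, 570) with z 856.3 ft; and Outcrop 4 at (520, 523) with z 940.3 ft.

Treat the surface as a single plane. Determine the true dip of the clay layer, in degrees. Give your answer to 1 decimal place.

Let the plane be z = a·E + b·N + c.
Outcrop 3−Outcrop 2: 132a − 139b = −108.5;  Outcrop 4−Outcrop 2: 62a − 186b = −24.5.
Solving gives a = −1.05281, b = −0.21922.
Gradient magnitude |∇z| = √(a² + b²) = √(1.10841 + 0.04806) = 1.07539.
True dip = arctan(1.07539) = 47.1°, dipping toward ENE (azimuth ≈ 078°).

47.1°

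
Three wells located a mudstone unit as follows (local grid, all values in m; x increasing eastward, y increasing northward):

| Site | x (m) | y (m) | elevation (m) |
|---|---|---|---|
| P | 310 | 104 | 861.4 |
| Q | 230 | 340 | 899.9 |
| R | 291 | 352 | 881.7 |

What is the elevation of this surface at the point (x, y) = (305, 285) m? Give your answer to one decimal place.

Two edge vectors: P→Q = (-80, 236, 38.5), P→R = (-19, 248, 20.3).
Normal n = (P→Q) × (P→R) = (-4757.2, 892.5, -15356).
So ∂z/∂x = −n_x/n_z = −0.30979 and ∂z/∂y = −n_y/n_z = 0.05812.
Intercept c from P: 861.4 + 96.04 − 6.04 = 951.39.
At (305, 285): z = −94.5 + 16.6 + 951.39 = 873.5 m.

873.5 m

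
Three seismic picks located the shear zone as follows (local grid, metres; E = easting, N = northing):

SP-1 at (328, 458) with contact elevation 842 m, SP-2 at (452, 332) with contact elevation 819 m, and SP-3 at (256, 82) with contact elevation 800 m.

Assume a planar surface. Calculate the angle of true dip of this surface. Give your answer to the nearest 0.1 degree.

Let the plane be z = a·E + b·N + c.
SP-2−SP-1: 124a − 126b = −23;  SP-3−SP-1: −72a − 376b = −42.
Solving gives a = −0.06026, b = 0.12324.
Gradient magnitude |∇z| = √(a² + b²) = √(0.00363 + 0.01519) = 0.13718.
True dip = arctan(0.13718) = 7.8°, dipping toward SSE (azimuth ≈ 154°).

7.8°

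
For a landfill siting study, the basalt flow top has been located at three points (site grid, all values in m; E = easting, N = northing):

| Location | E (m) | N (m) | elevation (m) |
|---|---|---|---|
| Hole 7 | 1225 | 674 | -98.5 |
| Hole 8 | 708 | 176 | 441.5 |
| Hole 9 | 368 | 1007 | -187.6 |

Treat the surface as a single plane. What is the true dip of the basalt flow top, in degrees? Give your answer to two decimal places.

Let the plane be z = a·E + b·N + c.
Hole 8−Hole 7: −517a − 498b = 540;  Hole 9−Hole 7: −857a + 333b = −89.1.
Solving gives a = −0.22614, b = −0.84957.
Gradient magnitude |∇z| = √(a² + b²) = √(0.05114 + 0.72176) = 0.87915.
True dip = arctan(0.87915) = 41.32°, dipping toward NNE (azimuth ≈ 015°).

41.32°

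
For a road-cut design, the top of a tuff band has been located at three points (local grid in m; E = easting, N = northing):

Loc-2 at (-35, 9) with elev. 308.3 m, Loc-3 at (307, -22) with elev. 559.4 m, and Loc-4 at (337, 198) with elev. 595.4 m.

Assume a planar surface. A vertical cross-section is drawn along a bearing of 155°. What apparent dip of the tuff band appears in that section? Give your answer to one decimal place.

Two edge vectors: Loc-2→Loc-3 = (342, -31, 251.1), Loc-2→Loc-4 = (372, 189, 287.1).
Normal n = (Loc-2→Loc-3) × (Loc-2→Loc-4) = (-56358, -4779, 76170).
So ∂z/∂E = −n_x/n_z = 0.73990 and ∂z/∂N = −n_y/n_z = 0.06274.
Unit vector along 155° is (sin 155°, cos 155°) = (0.4226, -0.9063).
Slope in that direction = a·(0.4226) + b·(-0.9063) = 0.25583.
Apparent dip = arctan|0.25583| = 14.4° (true dip is 36.6°, so apparent ≤ true as expected).

14.4°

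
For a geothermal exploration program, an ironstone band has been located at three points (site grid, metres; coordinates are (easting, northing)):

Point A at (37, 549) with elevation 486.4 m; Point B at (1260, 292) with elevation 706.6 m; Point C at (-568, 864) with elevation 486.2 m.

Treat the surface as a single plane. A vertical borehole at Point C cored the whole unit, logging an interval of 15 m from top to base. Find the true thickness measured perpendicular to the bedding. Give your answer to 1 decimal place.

Let the plane be z = a·E + b·N + c.
Point B−Point A: 1223a − 257b = 220.2;  Point C−Point A: −605a + 315b = −0.2.
Solving gives a = 0.30167, b = 0.57876.
|∇z| = √(a²+b²) = 0.65266, so dip δ = arctan(0.65266) = 33.13°.
True thickness = vertical thickness × cos δ = 15 × cos 33.13° = 12.6 m.

12.6 m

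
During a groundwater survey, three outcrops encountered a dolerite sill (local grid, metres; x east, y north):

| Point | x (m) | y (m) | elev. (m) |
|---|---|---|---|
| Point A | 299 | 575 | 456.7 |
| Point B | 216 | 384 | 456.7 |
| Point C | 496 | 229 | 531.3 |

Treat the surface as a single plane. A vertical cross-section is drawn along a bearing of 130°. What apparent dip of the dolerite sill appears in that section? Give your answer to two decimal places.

Two edge vectors: Point A→Point B = (-83, -191, 0), Point A→Point C = (197, -346, 74.6).
Normal n = (Point A→Point B) × (Point A→Point C) = (-14248.6, 6191.8, 66345).
So ∂z/∂x = −n_x/n_z = 0.21477 and ∂z/∂y = −n_y/n_z = −0.09333.
Unit vector along 130° is (sin 130°, cos 130°) = (0.7660, -0.6428).
Slope in that direction = a·(0.7660) + b·(-0.6428) = 0.22451.
Apparent dip = arctan|0.22451| = 12.65° (true dip is 13.2°, so apparent ≤ true as expected).

12.65°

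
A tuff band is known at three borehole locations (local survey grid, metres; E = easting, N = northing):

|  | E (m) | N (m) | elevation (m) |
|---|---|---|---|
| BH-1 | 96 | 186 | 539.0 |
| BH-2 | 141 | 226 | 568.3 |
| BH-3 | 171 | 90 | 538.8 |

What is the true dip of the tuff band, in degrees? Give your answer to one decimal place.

26.0°

Let the plane be z = a·E + b·N + c.
BH-2−BH-1: 45a + 40b = 29.3;  BH-3−BH-1: 75a − 96b = −0.2.
Solving gives a = 0.38317, b = 0.30143.
Gradient magnitude |∇z| = √(a² + b²) = √(0.14682 + 0.09086) = 0.48753.
True dip = arctan(0.48753) = 26.0°, dipping toward SW (azimuth ≈ 232°).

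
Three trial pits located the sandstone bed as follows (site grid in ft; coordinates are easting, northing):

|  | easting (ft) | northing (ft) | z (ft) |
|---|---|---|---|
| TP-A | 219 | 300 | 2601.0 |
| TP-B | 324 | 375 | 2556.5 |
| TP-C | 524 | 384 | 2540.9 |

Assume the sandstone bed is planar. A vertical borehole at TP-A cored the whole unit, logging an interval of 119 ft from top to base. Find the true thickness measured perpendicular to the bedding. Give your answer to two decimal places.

Two edge vectors: TP-A→TP-B = (105, 75, -44.5), TP-A→TP-C = (305, 84, -60.1).
Normal n = (TP-A→TP-B) × (TP-A→TP-C) = (-769.5, -7262, -14055).
So ∂z/∂easting = −n_x/n_z = −0.05475 and ∂z/∂northing = −n_y/n_z = −0.51668.
|∇z| = √(a²+b²) = 0.51958, so dip δ = arctan(0.51958) = 27.46°.
True thickness = vertical thickness × cos δ = 119 × cos 27.46° = 105.60 ft.

105.60 ft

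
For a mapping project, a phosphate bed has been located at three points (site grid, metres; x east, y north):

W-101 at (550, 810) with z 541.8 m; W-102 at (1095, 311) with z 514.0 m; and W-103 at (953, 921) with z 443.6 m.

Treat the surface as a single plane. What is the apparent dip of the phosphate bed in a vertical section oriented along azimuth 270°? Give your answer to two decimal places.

11.26°

Let the plane be z = a·x + b·y + c.
W-102−W-101: 545a − 499b = −27.8;  W-103−W-101: 403a + 111b = −98.2.
Solving gives a = −0.19912, b = −0.16176.
Unit vector along 270° is (sin 270°, cos 270°) = (-1.0000, -0.0000).
Slope in that direction = a·(-1.0000) + b·(-0.0000) = 0.19912.
Apparent dip = arctan|0.19912| = 11.26° (true dip is 14.4°, so apparent ≤ true as expected).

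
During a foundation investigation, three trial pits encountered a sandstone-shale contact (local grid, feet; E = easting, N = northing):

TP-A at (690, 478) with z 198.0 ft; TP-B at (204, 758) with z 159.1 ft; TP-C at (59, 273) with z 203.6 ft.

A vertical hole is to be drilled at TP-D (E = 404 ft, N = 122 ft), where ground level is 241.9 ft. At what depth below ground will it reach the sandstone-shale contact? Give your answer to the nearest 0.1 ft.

Let the plane be z = a·E + b·N + c.
TP-B−TP-A: −486a + 280b = −38.9;  TP-C−TP-A: −631a − 205b = 5.6.
Solving gives a = 0.02319, b = −0.09868.
Then c = 198 − a·690 − b·478 = 229.17.
At (404, 122): z_contact = 9.37 − 12.04 + 229.17 = 226.50 ft.
Depth below ground = 241.9 − 226.50 = 15.4 ft.

15.4 ft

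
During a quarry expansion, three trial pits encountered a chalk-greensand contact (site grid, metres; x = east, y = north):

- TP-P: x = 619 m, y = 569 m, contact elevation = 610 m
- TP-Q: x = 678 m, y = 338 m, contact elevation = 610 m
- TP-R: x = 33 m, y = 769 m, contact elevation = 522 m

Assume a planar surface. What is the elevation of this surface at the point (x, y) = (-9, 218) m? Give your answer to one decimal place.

491.9 m

Let the plane be z = a·x + b·y + c.
TP-Q−TP-P: 59a − 231b = 0;  TP-R−TP-P: −586a + 200b = −88.
Solving gives a = 0.16451, b = 0.04202.
Then c = 610 − a·619 − b·569 = 484.26.
At (-9, 218): z = −1.5 + 9.2 + 484.26 = 491.9 m.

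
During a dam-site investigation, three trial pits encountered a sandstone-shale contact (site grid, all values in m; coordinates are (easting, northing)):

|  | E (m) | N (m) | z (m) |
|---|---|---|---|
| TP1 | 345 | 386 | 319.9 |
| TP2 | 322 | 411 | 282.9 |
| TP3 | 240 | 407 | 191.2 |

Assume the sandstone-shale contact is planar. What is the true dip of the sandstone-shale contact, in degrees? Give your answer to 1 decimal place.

50.6°

Let the plane be z = a·E + b·N + c.
TP2−TP1: −23a + 25b = −37;  TP3−TP1: −105a + 21b = −128.7.
Solving gives a = 1.13936, b = −0.43179.
Gradient magnitude |∇z| = √(a² + b²) = √(1.29813 + 0.18644) = 1.21843.
True dip = arctan(1.21843) = 50.6°, dipping toward WNW (azimuth ≈ 291°).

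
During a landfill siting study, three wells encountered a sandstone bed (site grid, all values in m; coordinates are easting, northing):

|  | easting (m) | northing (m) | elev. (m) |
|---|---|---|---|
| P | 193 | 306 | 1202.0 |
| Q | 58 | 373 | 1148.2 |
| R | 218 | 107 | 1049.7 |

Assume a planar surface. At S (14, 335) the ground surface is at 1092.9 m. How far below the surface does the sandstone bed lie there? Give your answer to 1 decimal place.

14.3 m

Let the plane be z = a·easting + b·northing + c.
Q−P: −135a + 67b = −53.8;  R−P: 25a − 199b = −152.3.
Solving gives a = 0.83010, b = 0.86961.
Then c = 1202 − a·193 − b·306 = 775.69.
At (14, 335): z_contact = 11.62 + 291.32 + 775.69 = 1078.63 m.
Depth below ground = 1092.9 − 1078.63 = 14.3 m.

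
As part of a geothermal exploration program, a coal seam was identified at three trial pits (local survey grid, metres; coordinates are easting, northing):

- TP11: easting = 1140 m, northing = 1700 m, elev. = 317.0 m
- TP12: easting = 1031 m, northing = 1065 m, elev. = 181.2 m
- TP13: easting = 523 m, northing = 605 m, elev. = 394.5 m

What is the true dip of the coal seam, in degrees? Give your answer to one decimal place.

38.7°

Let the plane be z = a·easting + b·northing + c.
TP12−TP11: −109a − 635b = −135.8;  TP13−TP11: −617a − 1095b = 77.5.
Solving gives a = −0.72645, b = 0.33856.
Gradient magnitude |∇z| = √(a² + b²) = √(0.52773 + 0.11462) = 0.80147.
True dip = arctan(0.80147) = 38.7°, dipping toward ESE (azimuth ≈ 115°).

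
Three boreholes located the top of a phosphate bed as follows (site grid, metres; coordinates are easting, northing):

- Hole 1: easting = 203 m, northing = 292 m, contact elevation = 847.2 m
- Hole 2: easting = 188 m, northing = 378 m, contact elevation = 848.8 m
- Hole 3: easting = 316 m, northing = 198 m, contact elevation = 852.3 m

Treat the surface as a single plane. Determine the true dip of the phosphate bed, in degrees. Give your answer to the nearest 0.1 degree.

4.4°

Two edge vectors: Hole 1→Hole 2 = (-15, 86, 1.6), Hole 1→Hole 3 = (113, -94, 5.1).
Normal n = (Hole 1→Hole 2) × (Hole 1→Hole 3) = (589, 257.3, -8308).
So ∂z/∂easting = −n_x/n_z = 0.07090 and ∂z/∂northing = −n_y/n_z = 0.03097.
Gradient magnitude |∇z| = √(a² + b²) = √(0.00503 + 0.00096) = 0.07736.
True dip = arctan(0.07736) = 4.4°, dipping toward WSW (azimuth ≈ 246°).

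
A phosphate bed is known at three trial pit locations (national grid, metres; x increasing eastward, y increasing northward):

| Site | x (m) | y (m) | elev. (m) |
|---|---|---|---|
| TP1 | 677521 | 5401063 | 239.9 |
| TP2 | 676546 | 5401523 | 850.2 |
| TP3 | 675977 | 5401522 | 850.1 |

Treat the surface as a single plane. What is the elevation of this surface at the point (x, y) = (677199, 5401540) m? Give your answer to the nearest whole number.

Let the plane be z = a·x + b·y + c.
TP2−TP1: −975a + 460b = 610.3;  TP3−TP1: −1544a + 459b = 610.2.
Solving gives a = −0.00214796, b = 1.32218640.
Then c = 239.9 − a·677521 − b·5401063 = −7139516.86.
At (677199, 5401540): z = −1454.6 + 7141842.7 − 7139516.86 = 871.3 m.

871 m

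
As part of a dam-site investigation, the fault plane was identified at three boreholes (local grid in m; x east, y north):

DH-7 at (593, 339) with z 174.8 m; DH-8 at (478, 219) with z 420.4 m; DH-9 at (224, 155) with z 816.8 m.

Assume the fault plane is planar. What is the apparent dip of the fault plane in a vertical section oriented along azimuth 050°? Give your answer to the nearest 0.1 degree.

56.7°

Let the plane be z = a·x + b·y + c.
DH-8−DH-7: −115a − 120b = 245.6;  DH-9−DH-7: −369a − 184b = 642.
Solving gives a = −1.37758, b = −0.72649.
Unit vector along 050° is (sin 50°, cos 50°) = (0.7660, 0.6428).
Slope in that direction = a·(0.7660) + b·(0.6428) = −1.52226.
Apparent dip = arctan|1.52226| = 56.7° (true dip is 57.3°, so apparent ≤ true as expected).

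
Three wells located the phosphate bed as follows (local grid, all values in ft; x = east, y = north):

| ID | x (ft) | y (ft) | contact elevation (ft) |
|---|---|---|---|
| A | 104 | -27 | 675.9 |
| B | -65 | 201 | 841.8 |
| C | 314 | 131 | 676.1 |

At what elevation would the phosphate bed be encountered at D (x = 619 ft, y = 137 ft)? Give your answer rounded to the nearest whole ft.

572 ft

Two edge vectors: A→B = (-169, 228, 165.9), A→C = (210, 158, 0.2).
Normal n = (A→B) × (A→C) = (-26166.6, 34872.8, -74582).
So ∂z/∂x = −n_x/n_z = −0.35084 and ∂z/∂y = −n_y/n_z = 0.46758.
Intercept c from A: 675.9 + 36.49 + 12.62 = 725.01.
At (619, 137): z = −217.2 + 64.1 + 725.01 = 571.9 ft.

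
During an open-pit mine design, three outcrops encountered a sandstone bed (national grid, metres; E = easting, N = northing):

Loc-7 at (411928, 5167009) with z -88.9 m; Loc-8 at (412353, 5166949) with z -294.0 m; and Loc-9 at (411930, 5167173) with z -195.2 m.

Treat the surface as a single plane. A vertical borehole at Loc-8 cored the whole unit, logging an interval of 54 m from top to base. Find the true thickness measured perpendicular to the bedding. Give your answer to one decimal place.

Let the plane be z = a·E + b·N + c.
Loc-8−Loc-7: 425a − 60b = −205.1;  Loc-9−Loc-7: 2a + 164b = −106.3.
Solving gives a = −0.57311, b = −0.64118.
|∇z| = √(a²+b²) = 0.85998, so dip δ = arctan(0.85998) = 40.69°.
True thickness = vertical thickness × cos δ = 54 × cos 40.69° = 40.9 m.

40.9 m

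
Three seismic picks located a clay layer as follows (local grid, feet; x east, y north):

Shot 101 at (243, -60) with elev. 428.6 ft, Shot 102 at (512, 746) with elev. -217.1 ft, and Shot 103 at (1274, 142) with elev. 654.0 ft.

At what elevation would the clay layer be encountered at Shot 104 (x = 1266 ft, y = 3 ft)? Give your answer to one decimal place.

Let the plane be z = a·x + b·y + c.
Shot 102−Shot 101: 269a + 806b = −645.7;  Shot 103−Shot 101: 1031a + 202b = 225.4.
Solving gives a = 0.401860, b = −0.935236.
Then c = 428.6 − a·243 − b·-60 = 274.83.
At (1266, 3): z = 508.8 − 2.8 + 274.83 = 780.8 ft.

780.8 ft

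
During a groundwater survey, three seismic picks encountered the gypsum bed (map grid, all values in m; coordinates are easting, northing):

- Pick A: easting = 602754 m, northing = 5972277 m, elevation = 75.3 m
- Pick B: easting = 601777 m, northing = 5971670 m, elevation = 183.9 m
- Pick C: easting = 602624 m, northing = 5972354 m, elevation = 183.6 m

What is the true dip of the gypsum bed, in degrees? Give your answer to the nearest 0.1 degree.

Two edge vectors: Pick A→Pick B = (-977, -607, 108.6), Pick A→Pick C = (-130, 77, 108.3).
Normal n = (Pick A→Pick B) × (Pick A→Pick C) = (-74100.3, 91691.1, -154139).
So ∂z/∂easting = −n_x/n_z = −0.48074 and ∂z/∂northing = −n_y/n_z = 0.59486.
Gradient magnitude |∇z| = √(a² + b²) = √(0.23111 + 0.35386) = 0.76483.
True dip = arctan(0.76483) = 37.4°, dipping toward SE (azimuth ≈ 141°).

37.4°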